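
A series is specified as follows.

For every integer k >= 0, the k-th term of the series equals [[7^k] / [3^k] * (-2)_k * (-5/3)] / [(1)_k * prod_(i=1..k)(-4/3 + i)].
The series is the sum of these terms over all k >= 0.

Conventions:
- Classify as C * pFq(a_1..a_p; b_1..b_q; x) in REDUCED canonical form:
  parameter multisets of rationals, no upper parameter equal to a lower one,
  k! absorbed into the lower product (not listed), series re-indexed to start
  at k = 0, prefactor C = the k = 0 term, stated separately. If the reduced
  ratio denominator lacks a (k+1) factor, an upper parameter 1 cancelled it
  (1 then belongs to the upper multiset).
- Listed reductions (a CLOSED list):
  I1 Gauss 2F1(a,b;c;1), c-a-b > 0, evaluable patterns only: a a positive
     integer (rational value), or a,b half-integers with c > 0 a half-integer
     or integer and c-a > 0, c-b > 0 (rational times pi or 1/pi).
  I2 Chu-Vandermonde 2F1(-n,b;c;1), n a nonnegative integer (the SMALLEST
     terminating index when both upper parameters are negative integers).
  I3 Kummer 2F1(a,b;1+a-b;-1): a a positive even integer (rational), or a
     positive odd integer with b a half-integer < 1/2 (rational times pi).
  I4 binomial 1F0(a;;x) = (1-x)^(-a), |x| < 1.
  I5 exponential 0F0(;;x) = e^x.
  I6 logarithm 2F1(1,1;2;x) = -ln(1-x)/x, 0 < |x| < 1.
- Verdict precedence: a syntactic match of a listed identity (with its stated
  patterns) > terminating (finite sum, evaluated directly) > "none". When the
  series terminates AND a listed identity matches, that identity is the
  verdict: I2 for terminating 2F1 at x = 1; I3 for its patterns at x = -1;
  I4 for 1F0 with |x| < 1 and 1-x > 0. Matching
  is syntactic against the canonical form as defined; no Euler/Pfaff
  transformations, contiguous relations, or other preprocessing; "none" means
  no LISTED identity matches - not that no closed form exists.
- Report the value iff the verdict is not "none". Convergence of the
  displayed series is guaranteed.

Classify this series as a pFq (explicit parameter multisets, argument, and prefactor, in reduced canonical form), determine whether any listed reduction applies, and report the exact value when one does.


x = 7/3 here; the reduced form reads 1F1, upper {-2}, lower {-1/3}, C = -5/3. Verdict: terminating at k = 2: the factor (-2)_k kills every later term; summing the 3 survivors is exact. Hence: 95/6.

Structural cue: with t_0 = -5/3, the lower running product (C = -5/3, x = 7/3) is a rising factorial.
Consecutive-term ratio: r(k) = (7/3) * (k-2) / [(k-1/3) (k+1)] - poly over poly, x = (7/3) from leading terms; C = -5/3 at k = 0.


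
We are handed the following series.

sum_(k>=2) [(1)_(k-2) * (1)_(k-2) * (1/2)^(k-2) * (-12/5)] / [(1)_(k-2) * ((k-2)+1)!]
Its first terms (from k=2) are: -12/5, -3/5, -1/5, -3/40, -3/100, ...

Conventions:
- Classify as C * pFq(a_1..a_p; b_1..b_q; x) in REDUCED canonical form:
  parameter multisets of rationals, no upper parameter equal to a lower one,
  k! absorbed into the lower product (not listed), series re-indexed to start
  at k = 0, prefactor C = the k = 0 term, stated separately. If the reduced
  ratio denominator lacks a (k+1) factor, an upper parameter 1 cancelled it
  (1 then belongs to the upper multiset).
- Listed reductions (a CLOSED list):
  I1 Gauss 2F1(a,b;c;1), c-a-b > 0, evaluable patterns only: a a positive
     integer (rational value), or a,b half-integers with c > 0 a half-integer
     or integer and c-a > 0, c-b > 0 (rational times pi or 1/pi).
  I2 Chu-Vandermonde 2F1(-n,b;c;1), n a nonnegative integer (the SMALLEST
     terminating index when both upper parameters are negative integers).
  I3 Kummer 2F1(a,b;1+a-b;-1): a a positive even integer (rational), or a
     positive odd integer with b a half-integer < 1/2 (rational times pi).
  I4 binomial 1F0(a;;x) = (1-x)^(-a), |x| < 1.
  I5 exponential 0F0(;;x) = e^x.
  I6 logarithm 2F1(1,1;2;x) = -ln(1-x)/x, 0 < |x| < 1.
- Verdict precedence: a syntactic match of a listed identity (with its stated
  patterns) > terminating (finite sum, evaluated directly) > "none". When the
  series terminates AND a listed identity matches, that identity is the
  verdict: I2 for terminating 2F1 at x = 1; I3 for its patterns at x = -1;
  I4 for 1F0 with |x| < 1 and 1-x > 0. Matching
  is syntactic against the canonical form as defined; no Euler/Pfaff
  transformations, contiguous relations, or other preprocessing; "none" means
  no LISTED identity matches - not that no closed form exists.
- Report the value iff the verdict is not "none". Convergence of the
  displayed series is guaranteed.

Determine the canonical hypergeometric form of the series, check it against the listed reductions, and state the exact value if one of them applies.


The tell: from the first term -12/5: the denominator's factorial ratio (C = -12/5) is a lower Pochhammer.
Step ratio: r(k) = (1/2) * (k+1) (k+1) / [(k+2) (k+1)] ; factor over Q: parameters, x = (1/2), and C = -12/5.

The series (x = 1/2) is 2F1: upper {1, 1}, lower {2}, prefactor -12/5. Verdict: the logarithmic series (I6) fires (the logarithm: parameters (1,1;2), x = 1/2). Its exact value is (24/5) * ln(1/2).


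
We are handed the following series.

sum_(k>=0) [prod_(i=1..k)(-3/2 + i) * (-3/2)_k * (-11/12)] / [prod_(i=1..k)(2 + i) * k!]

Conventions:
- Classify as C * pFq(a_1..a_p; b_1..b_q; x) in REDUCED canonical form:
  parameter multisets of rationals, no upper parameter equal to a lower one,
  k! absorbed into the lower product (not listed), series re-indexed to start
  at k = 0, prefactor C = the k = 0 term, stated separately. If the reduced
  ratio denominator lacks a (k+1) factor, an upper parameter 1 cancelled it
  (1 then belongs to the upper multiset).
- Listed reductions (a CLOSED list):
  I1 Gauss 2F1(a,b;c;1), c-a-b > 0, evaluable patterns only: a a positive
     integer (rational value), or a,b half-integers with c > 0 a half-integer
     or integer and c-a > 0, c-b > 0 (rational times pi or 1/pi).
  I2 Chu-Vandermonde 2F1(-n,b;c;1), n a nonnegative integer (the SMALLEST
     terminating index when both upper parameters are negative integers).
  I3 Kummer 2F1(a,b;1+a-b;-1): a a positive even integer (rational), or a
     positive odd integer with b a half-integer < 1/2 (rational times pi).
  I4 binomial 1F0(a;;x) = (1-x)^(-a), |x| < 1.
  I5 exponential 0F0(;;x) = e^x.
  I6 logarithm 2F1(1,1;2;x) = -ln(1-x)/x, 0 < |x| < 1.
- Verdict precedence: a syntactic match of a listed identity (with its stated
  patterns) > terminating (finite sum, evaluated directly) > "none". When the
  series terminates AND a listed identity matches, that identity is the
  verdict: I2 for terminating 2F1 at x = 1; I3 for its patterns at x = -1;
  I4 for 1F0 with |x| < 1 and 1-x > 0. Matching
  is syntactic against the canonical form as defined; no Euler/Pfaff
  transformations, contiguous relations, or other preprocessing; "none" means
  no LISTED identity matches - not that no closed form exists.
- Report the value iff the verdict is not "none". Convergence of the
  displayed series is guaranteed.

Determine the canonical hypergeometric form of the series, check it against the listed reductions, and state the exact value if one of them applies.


This is -11/12 * 2F1(-3/2, -1/2; 3; 1) in reduced canonical form. Verdict: the half-integer Gauss pattern (I1) applies (x = 1; upper {-3/2, -1/2} half-integers, c = 3 in the evaluable pattern). Value: (-5632/1575) / pi.

The tell: from the first term -11/12: the lower running product (C = -11/12) is a rising factorial.
Ratio: r(k) = 1 * (k-3/2) (k-1/2) / [(k+3) (k+1)] - rational in k, leading ratio 1; with t_0 = -11/12, classification follows.


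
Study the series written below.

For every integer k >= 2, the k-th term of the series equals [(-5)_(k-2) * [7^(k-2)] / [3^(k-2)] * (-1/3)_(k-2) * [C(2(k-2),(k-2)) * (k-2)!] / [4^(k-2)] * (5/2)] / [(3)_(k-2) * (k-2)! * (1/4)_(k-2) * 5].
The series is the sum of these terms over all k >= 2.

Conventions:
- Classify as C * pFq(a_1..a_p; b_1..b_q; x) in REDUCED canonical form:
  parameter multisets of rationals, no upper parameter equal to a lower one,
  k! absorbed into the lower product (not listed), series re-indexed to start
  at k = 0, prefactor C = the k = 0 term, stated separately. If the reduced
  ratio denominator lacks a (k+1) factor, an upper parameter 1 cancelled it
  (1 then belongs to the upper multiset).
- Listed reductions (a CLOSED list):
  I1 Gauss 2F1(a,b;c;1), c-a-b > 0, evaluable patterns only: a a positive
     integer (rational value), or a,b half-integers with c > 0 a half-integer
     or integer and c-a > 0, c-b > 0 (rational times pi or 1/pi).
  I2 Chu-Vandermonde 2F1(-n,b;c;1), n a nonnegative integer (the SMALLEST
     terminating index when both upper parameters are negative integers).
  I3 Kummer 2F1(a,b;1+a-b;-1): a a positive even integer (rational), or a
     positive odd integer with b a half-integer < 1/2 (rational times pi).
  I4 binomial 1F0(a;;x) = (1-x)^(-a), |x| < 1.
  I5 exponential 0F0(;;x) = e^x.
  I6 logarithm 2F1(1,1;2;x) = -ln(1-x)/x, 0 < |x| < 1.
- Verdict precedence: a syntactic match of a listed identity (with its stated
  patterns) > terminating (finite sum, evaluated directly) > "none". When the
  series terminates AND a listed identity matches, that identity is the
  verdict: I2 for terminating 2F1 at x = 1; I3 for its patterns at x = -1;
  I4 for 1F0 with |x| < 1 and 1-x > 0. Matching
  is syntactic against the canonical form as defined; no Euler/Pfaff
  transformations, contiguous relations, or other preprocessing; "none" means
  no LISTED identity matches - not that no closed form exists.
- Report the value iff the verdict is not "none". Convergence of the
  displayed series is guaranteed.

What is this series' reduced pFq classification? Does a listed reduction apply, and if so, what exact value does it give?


With C = 1/2: the canonical form is 3F2(-5, -1/3, 1/2; 1/4, 3; 7/3). Verdict: terminating. With -5 upstairs the series is a 6-term polynomial sum; evaluated term by term. Sum: 10433377/8699886.

Key observation: with t_0 = 1/2, the constant factors (C = 1/2) combine into one prefactor.
Step ratio: r(k) = (7/3) * (k-5) (k-1/3) (k+1/2) / [(k+1/4) (k+3) (k+1)] - poly over poly, x = (7/3) from leading terms; C = 1/2 at k = 0.


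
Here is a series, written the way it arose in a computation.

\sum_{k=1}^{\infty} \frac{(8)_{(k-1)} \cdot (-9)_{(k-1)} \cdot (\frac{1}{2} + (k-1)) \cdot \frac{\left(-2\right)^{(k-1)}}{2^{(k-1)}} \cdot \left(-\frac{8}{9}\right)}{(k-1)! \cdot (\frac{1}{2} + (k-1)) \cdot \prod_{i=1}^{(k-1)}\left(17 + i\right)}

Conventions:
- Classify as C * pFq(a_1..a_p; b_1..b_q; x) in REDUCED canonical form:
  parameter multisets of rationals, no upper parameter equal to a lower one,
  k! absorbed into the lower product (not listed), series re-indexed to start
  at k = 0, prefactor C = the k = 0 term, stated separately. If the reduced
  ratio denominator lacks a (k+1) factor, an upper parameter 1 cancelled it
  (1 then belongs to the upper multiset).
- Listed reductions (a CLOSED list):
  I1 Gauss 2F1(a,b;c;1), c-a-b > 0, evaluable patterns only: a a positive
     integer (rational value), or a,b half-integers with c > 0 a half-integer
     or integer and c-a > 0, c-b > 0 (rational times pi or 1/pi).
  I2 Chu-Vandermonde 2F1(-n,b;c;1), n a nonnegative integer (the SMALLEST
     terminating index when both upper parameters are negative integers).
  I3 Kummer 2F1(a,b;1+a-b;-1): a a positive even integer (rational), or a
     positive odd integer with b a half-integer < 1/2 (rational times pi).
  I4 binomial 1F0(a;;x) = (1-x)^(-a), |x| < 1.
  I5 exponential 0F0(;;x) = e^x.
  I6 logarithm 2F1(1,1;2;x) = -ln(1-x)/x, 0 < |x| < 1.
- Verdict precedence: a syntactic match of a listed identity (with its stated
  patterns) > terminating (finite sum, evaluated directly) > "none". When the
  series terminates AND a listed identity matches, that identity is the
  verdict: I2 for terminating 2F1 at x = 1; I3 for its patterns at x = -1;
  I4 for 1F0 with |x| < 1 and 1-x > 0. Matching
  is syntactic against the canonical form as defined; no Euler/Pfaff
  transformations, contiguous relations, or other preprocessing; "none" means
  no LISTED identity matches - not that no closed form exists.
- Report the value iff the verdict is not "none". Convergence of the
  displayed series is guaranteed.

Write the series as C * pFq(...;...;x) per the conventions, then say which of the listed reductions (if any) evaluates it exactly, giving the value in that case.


x = -1 here; the reduced form reads 2F1, upper {-9, 8}, lower {18}, C = -\frac{8}{9}. Verdict: Kummer's theorem (I3) applies (x = -1; c = 18 equals 1+a-b for upper {-9, 8}: listed pattern). Exact value: -\frac{272}{9}.

The tell: x = -1 and the factor k + 1/2 cancels (top and bottom), leaving C = -8/9.
Consecutive-term ratio: r(k) = -1 * (k-9) (k+8) / [(k+18) (k+1)] - rational in k. x = -1; t_0 = -\frac{8}{9}; negate the roots.


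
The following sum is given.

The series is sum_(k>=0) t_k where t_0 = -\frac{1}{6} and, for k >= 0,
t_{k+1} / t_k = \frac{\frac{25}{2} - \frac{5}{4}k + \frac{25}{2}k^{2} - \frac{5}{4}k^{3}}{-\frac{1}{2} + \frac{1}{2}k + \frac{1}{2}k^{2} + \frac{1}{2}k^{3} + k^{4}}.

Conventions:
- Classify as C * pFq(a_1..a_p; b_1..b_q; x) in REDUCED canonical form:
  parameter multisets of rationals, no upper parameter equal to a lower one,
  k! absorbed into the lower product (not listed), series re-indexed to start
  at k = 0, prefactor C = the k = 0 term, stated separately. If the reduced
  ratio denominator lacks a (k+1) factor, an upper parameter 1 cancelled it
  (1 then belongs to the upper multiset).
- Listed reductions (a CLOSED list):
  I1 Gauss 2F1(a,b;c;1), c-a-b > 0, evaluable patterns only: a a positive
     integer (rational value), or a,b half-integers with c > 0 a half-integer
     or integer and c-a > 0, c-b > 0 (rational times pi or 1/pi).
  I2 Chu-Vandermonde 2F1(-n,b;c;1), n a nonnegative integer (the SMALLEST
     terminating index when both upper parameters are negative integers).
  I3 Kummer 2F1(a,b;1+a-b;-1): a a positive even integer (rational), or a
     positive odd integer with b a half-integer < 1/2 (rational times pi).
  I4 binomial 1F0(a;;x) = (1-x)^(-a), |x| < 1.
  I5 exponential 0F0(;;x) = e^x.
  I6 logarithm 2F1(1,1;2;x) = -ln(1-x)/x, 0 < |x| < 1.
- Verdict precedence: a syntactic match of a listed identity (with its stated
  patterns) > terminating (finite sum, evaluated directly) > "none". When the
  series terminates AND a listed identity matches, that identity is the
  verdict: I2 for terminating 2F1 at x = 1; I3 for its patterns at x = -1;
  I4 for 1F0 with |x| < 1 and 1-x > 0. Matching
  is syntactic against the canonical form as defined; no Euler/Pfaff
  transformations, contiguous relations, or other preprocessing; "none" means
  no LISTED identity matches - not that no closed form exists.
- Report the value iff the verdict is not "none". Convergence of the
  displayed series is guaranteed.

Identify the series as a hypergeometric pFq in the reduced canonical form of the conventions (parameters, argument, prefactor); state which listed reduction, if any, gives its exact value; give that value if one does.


First insight: t_0 = -\frac{1}{6} here, and factor the ratio over Q (C = -1/6): negated roots = parameters.
Adjacent-term ratio: r(k) = -\frac{5}{4} * (k-10) / [(k-\frac{1}{2}) (k+1)] - rational in k, leading ratio -\frac{5}{4}; with t_0 = -\frac{1}{6}, classification follows.

The series (x = -\frac{5}{4}) is 1F1: upper {-10}, lower {-\frac{1}{2}}, prefactor -\frac{1}{6}. Verdict: terminating. (-10)_k vanishes past k = 10, leaving a 11-term sum, computed directly. Its exact value is \frac{834325363259}{2822916096}.


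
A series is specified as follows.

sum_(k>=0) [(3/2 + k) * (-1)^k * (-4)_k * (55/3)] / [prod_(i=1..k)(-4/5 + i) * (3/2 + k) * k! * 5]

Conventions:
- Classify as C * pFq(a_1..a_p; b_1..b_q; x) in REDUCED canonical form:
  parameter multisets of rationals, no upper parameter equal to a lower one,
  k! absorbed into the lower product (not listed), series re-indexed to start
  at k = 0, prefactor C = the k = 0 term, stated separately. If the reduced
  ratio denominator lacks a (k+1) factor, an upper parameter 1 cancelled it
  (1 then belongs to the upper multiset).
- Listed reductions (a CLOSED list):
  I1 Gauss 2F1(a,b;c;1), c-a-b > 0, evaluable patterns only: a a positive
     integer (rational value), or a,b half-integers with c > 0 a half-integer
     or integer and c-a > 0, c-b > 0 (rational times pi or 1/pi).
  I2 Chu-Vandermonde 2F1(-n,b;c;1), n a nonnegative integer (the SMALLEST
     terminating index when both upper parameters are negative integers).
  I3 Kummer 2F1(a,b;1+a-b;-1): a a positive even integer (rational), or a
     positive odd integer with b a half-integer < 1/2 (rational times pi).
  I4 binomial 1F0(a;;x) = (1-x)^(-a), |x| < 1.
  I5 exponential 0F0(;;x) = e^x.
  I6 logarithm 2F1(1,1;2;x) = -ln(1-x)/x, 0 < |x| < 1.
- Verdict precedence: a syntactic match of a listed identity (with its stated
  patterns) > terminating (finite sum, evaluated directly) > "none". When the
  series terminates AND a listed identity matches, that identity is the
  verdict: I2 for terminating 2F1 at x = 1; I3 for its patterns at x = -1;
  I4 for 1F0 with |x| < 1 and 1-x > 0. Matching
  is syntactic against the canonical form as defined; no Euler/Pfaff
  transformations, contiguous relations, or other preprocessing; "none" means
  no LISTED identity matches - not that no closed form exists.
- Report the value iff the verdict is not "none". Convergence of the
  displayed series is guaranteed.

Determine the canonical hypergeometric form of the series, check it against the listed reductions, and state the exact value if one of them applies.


Reduced: x = -1, 1F1, upper = {-4}, lower = {1/5}, C = 11/3. Verdict: terminating - upper -4 stops the sum at k = 4; the 5 terms are added exactly. Its exact value is 19067/96.

Key step: from the first term 11/3: the lower running product (C = 11/3, x = -1) is a rising factorial.
Consecutive-term ratio: r(k) = (-1) * (k-4) / [(k+1/5) (k+1)] - rational in k. x = (-1); t_0 = 11/3; negate the roots.


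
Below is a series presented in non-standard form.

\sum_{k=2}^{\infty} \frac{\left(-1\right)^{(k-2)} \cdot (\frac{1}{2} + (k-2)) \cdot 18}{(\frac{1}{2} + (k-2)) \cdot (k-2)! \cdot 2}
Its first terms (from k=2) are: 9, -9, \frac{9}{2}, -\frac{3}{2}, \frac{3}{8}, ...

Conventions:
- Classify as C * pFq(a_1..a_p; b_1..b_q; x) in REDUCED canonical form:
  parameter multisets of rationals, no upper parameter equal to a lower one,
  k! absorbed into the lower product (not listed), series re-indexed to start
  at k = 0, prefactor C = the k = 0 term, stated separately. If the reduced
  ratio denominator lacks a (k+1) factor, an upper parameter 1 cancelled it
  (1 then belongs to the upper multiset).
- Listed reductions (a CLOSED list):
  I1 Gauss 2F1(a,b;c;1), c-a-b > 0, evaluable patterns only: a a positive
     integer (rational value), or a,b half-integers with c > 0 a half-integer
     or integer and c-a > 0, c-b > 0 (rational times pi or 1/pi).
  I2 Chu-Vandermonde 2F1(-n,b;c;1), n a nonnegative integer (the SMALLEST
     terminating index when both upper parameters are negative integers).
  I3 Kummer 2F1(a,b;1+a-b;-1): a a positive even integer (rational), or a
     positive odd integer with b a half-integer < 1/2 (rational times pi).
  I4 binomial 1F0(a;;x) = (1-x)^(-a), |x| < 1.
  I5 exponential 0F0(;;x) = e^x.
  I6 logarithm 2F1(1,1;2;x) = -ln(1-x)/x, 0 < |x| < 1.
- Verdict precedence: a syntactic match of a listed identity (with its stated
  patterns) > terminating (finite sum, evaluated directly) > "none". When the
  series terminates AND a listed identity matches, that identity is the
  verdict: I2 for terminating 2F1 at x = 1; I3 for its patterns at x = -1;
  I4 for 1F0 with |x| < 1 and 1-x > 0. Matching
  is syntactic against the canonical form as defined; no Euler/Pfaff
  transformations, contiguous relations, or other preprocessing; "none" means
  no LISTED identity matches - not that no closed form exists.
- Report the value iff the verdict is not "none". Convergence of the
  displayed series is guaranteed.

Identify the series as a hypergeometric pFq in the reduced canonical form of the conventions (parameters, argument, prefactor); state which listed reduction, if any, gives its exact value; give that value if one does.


At argument -1: a 0F0 with upper {-}, lower {-}, scaled by C = 9. Verdict: the I5 exponential reduction applies (the 0F0 exponential series at x = -1). Exact value: 9 \cdot e^{-1}.

The tell: x = -1 and the factor k + 1/2 cancels (top and bottom), leaving prefactor 9.
Term ratio: r(k) = -1 * 1 / [(k+1)] - poly over poly, x = -1 from leading terms; C = 9 at k = 0.


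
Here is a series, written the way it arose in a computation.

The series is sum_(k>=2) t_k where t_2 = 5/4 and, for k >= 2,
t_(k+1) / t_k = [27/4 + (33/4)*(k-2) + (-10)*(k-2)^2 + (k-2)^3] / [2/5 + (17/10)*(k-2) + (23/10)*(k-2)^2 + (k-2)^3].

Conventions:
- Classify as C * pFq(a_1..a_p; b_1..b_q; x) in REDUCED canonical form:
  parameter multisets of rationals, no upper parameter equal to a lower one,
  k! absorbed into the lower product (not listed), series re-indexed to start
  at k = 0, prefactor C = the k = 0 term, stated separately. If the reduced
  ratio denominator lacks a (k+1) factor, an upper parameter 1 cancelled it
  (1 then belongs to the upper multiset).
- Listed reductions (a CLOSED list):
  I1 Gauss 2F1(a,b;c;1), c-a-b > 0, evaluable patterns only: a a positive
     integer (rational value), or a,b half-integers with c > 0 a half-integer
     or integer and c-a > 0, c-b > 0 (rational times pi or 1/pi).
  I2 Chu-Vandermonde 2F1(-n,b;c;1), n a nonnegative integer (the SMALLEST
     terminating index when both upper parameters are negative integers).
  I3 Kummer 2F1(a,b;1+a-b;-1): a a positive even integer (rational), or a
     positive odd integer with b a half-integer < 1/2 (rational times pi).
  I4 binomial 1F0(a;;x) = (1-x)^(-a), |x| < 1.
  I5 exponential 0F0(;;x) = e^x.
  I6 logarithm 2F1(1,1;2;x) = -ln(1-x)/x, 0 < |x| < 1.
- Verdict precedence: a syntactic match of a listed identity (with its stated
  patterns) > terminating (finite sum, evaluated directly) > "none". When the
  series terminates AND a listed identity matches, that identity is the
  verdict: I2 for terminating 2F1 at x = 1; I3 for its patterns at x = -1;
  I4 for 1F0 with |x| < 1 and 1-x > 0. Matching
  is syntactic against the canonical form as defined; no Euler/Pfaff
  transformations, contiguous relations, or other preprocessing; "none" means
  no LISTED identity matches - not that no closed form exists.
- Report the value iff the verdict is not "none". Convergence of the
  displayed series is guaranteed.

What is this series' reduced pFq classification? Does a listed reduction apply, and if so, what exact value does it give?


With C = 5/4: the canonical form is 2F1(-9, -3/2; 4/5; 1). Verdict at x = 1: Vandermonde's identity (I2) matches (terminating 2F1 at x = 1 with n = 9, b = -3/2, c = 4/5). Exact value: 5070397836895/127686148096.

Key observation: t_0 being 5/4, roots of the ratio polynomials (C = 5/4, x = 1) are the negated parameters.
Ratio: r(k) = 1 * (k-9) (k-3/2) / [(k+4/5) (k+1)] - poly over poly, x = 1 from leading terms; C = 5/4 at k = 0.


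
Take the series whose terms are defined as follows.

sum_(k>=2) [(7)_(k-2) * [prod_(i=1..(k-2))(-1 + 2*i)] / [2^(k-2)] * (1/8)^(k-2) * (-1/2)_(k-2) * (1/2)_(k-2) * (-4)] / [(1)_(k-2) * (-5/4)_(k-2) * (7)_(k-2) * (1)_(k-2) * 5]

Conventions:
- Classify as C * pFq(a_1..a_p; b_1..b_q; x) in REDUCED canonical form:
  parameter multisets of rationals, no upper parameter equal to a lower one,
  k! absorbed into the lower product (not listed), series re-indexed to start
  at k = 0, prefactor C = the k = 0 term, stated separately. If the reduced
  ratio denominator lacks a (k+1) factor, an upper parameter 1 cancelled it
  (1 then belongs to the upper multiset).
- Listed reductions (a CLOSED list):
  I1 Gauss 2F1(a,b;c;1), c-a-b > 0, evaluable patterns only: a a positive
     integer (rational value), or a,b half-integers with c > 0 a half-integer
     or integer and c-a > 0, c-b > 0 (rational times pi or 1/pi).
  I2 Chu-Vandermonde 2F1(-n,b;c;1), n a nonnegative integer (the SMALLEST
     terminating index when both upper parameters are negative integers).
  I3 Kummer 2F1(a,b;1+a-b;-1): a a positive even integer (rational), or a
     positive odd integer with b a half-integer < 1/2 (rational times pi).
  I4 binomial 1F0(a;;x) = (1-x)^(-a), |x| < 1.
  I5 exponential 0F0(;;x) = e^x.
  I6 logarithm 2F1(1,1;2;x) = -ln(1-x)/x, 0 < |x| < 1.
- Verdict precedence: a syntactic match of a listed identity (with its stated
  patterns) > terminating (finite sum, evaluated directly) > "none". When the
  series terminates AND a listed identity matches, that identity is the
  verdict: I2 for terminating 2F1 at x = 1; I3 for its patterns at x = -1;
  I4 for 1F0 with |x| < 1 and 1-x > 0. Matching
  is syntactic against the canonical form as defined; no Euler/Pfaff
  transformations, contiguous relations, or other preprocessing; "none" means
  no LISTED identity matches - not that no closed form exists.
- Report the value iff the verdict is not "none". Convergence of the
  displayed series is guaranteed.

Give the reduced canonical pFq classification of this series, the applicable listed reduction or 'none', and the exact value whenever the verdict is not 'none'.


This is -4/5 * 3F2(-1/2, 1/2, 1/2; -5/4, 1; 1/8) in reduced canonical form. Verdict: none - at argument 1/8 the multisets {-1/2, 1/2, 1/2} ; {-5/4, 1} match no listed identity.

Structural cue: with t_0 = -4/5, the constant factors (C = -4/5) combine into one prefactor.
Adjacent-term ratio: r(k) = (1/8) * (k-1/2) (k+1/2) (k+1/2) / [(k-5/4) (k+1) (k+1)] - rational in k. x = (1/8); t_0 = -4/5; negate the roots.


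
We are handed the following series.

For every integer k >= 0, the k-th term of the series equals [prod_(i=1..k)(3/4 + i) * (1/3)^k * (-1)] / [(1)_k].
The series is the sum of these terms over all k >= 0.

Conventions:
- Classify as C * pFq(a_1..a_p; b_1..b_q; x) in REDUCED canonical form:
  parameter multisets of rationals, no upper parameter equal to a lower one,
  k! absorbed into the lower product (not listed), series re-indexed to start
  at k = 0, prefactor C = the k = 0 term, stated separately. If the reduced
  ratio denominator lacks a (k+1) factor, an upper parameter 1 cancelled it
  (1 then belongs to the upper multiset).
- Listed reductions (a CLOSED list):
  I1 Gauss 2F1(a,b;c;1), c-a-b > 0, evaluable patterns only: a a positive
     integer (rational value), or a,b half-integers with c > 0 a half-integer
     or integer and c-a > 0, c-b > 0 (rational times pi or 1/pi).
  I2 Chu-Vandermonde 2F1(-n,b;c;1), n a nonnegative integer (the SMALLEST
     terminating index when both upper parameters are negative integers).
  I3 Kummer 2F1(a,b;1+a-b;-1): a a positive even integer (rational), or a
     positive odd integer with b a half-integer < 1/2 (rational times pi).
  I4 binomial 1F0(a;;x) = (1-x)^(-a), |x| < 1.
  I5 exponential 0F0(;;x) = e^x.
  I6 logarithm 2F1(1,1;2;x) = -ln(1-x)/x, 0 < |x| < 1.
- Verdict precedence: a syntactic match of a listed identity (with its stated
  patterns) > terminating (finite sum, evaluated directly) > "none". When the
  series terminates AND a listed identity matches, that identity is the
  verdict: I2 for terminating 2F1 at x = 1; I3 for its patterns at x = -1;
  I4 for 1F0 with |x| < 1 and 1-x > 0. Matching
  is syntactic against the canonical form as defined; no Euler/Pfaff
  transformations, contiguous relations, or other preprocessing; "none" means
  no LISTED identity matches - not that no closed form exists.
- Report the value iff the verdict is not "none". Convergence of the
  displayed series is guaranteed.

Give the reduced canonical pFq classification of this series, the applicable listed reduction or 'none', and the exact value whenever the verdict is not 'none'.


This is -1 * 1F0(7/4; -; 1/3) in reduced canonical form. Verdict: this is the binomial series (I4) (the 1F0 binomial series: exponent -7/4, x = 1/3). Value: (-1) * (2/3)^(-7/4).

First insight: x = (1/3) and the running product (C = -1) telescopes to a rising factorial.
Step ratio: r(k) = (1/3) * (k+7/4) / [(k+1)] ; factor over Q: parameters, x = (1/3), and C = -1.


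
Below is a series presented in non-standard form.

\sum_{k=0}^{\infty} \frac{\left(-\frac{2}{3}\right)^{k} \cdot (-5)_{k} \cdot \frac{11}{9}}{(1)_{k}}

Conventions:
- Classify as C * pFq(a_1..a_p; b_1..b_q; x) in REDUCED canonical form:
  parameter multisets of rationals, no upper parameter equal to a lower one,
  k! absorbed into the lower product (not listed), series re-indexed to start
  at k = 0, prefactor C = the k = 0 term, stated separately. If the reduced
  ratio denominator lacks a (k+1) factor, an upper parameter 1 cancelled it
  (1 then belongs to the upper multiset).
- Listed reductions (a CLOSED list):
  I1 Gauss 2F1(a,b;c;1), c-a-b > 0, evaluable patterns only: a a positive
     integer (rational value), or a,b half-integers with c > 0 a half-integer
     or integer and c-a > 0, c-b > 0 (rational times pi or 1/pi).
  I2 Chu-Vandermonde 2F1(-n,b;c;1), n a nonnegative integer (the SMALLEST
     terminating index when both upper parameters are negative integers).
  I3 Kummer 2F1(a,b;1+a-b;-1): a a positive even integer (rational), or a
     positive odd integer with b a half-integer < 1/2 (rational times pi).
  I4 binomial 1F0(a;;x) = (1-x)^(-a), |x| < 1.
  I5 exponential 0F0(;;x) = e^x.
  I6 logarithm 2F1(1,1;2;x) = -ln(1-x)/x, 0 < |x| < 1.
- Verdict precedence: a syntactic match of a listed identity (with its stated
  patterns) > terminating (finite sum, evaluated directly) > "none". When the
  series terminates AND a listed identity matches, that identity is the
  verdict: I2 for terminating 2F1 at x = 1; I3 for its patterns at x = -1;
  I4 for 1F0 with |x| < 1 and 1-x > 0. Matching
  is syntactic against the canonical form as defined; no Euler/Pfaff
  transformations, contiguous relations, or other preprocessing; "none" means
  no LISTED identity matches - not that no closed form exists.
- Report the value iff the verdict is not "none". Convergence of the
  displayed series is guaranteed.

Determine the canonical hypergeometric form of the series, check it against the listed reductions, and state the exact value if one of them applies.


x = -\frac{2}{3} here; the reduced form reads 1F0, upper {-5}, lower {-}, C = \frac{11}{9}. Verdict: this is binomial (I4) (the 1F0 binomial series: exponent 5, x = -\frac{2}{3}). Hence: \frac{34375}{2187}.

Structural cue: t_0 being \frac{11}{9}, (1)_k (C = 11/9, x = -2/3) is k! itself.
Step ratio: r(k) = -\frac{2}{3} * (k-5) / [(k+1)] - rational; roots negated = parameters, x = -\frac{2}{3}, C = \frac{11}{9}.


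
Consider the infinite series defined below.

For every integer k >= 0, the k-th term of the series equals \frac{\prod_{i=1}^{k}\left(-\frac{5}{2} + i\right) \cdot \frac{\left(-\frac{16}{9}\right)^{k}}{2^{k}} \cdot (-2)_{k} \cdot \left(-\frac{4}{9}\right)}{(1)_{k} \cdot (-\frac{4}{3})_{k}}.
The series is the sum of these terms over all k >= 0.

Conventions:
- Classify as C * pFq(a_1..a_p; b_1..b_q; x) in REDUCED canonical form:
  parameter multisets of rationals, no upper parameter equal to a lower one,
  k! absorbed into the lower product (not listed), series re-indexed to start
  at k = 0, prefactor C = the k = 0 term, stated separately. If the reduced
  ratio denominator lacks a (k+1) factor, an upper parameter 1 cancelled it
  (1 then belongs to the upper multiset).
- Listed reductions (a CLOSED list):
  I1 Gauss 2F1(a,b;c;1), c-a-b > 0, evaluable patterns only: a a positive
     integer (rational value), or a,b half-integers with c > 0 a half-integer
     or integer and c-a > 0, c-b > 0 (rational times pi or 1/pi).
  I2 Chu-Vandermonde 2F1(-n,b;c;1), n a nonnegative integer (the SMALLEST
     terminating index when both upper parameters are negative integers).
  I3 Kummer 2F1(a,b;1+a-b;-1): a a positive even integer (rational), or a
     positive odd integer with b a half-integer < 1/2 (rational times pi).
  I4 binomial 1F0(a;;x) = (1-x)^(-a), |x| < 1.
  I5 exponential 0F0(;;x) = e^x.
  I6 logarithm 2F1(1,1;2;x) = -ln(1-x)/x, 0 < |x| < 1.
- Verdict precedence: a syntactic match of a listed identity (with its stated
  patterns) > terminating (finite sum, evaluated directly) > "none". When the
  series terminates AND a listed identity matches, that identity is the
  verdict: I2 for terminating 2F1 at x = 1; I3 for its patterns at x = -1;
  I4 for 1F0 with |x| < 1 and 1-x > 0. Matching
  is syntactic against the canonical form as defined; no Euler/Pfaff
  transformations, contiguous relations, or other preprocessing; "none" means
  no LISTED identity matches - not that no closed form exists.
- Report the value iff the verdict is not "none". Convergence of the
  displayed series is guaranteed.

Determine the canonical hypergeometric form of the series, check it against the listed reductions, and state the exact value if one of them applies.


Reduced: x = -\frac{8}{9}, 2F1, upper = {-2, -\frac{3}{2}}, lower = {-\frac{4}{3}}, C = -\frac{4}{9}. Verdict: terminating - upper -2 stops the sum at k = 2; the 3 terms are added exactly. Its exact value is -\frac{52}{27}.

Structural cue: x = -\frac{8}{9} and the running product (C = -4/9, x = -8/9) telescopes to a rising factorial.
Step ratio: r(k) = -\frac{8}{9} * (k-2) (k-\frac{3}{2}) / [(k-\frac{4}{3}) (k+1)] ; factor over Q: parameters, x = -\frac{8}{9}, and C = -\frac{4}{9}.


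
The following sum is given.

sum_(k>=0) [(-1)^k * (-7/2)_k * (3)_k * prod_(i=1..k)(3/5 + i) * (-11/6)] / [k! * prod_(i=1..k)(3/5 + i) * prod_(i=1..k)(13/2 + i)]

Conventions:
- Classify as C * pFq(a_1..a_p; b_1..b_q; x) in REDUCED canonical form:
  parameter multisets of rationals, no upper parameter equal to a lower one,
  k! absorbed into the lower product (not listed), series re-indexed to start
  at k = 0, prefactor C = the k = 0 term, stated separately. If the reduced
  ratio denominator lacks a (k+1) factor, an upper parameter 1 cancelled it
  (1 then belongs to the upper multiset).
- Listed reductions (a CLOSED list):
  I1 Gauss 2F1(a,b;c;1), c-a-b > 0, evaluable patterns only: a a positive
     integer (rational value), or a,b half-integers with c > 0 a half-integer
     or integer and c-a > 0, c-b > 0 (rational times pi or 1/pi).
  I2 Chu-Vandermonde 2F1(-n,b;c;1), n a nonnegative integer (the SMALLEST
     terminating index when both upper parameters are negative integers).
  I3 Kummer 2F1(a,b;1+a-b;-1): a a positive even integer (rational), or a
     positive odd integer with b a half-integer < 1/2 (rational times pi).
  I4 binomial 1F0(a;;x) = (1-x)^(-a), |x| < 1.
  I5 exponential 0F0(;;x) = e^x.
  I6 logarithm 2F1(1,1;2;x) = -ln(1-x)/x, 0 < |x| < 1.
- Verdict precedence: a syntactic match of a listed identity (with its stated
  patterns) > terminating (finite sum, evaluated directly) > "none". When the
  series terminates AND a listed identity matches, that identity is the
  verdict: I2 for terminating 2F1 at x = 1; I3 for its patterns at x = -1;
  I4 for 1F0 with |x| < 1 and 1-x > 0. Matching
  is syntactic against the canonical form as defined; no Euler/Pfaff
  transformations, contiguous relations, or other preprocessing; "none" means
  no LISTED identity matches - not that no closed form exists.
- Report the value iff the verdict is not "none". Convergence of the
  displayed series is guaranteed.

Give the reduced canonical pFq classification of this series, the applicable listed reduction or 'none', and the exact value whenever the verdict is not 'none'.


With C = -11/6: the canonical form is 2F1(-7/2, 3; 15/2; -1). Verdict: this is Kummer's theorem (I3) (x = -1; c = 15/2 equals 1+a-b for upper {-7/2, 3}: listed pattern). Value: (-33033/16384) * pi.

The tell: x = (-1) and the lower running product (C = -11/6, x = -1) is a rising factorial.
Ratio: r(k) = (-1) * (k-7/2) (k+3) / [(k+15/2) (k+1)] - rational; roots negated = parameters, x = (-1), C = -11/6.


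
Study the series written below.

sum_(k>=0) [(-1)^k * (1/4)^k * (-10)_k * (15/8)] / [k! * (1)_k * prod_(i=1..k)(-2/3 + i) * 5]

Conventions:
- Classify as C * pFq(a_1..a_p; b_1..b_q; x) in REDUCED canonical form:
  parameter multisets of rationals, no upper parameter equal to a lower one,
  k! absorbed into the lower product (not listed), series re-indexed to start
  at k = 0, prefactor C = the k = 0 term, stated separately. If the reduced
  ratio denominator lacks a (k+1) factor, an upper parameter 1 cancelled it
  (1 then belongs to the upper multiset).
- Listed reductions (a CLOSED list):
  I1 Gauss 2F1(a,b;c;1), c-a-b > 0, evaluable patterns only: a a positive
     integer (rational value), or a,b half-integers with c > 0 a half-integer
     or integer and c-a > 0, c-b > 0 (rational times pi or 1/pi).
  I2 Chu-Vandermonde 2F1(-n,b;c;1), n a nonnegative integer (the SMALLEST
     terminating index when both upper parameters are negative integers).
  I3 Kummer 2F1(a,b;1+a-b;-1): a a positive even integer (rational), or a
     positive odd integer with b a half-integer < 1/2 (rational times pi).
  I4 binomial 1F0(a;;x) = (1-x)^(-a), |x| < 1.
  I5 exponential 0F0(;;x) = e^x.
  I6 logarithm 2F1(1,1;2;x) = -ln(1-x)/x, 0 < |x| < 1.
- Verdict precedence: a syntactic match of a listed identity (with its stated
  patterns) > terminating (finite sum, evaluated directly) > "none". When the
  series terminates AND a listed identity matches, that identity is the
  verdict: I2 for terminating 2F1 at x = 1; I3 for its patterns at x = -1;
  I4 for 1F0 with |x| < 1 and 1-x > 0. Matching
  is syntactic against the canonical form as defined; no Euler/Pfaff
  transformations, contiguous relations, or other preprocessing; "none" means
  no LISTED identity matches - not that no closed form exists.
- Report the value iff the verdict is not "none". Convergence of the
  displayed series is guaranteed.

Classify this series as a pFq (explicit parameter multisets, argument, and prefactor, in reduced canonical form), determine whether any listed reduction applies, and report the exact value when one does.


x = -1/4 here; the reduced form reads 1F2, upper {-10}, lower {1/3, 1}, C = 3/8. Verdict: terminating. With -10 upstairs the series is a 11-term polynomial sum; evaluated term by term. Exact value: 28759801752008462454987/6404181067405721600000.

Key observation: t_0 being 3/8, the (-1)^k factor (prefactor 3/8) folds into the argument's sign.
Term ratio: r(k) = (-1/4) * (k-10) / [(k+1/3) (k+1) (k+1)] - rational in k. x = (-1/4); t_0 = 3/8; negate the roots.


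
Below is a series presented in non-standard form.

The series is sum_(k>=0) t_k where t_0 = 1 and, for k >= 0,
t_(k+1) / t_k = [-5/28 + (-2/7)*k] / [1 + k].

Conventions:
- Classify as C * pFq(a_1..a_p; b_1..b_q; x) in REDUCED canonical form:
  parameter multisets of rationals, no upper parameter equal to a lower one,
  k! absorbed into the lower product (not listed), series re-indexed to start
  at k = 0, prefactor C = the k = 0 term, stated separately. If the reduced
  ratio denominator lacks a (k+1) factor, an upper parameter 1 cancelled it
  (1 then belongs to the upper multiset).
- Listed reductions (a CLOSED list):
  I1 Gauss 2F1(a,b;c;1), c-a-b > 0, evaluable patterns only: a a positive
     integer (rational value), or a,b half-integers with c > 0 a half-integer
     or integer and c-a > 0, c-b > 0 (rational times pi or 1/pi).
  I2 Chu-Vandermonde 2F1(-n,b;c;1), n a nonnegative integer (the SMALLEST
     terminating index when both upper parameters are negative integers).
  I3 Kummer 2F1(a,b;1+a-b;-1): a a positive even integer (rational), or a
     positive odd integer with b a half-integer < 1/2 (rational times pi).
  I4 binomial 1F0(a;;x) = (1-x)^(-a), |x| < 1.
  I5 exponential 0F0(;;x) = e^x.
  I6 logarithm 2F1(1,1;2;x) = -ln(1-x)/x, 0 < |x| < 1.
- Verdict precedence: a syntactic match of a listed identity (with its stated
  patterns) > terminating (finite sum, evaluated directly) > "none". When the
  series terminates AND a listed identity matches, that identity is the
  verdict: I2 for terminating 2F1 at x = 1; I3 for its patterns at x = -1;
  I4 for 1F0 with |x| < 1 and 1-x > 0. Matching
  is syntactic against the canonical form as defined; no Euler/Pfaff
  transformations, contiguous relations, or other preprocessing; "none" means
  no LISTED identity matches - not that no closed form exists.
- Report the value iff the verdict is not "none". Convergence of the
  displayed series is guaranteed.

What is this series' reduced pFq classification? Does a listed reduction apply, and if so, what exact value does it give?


Reduced: x = -2/7, 1F0, upper = {5/8}, lower = {-}, C = 1. Verdict at x = -2/7: the I4 binomial reduction matches (the 1F0 binomial series: exponent -5/8, x = -2/7). Hence: (9/7)^(-5/8).

First insight: with t_0 = 1, roots of the ratio polynomials (C = 1, x = -2/7) are the negated parameters.
Term ratio: r(k) = (-2/7) * (k+5/8) / [(k+1)] - poly over poly, x = (-2/7) from leading terms; C = 1 at k = 0.
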